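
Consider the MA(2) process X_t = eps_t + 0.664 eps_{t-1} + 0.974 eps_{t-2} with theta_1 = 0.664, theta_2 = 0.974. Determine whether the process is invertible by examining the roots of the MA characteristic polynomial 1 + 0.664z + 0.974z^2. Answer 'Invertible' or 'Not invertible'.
\text{Invertible}

The MA(q) characteristic polynomial is P(z) = 1 + 0.664z + 0.974z^2.
Invertibility requires all roots to lie outside the unit circle, i.e. |z| > 1 for every root.
Set 1 + (0.664) z + (0.974) z^2 = 0, i.e. a z^2 + b z + c = 0 with a = 0.974, b = 0.664, c = 1.
Discriminant D = b^2 - 4ac = (0.664)^2 - 4*(0.974)*1 = 0.440896 - (3.896) = -3.455104.
D < 0, so the roots are the complex-conjugate pair z = (-b +/- i sqrt(-D)) / (2a) = -0.3409 +/- 0.9542i.
For a conjugate pair |z|^2 = z * conj(z) = (product of roots) = c/a = 1/(0.974) = 1.026694, so |z| = sqrt(1.026694) = 1.0133 for both roots.
Moduli of all roots: 1.0133, 1.0133.
All moduli strictly greater than 1? Yes.
Verdict: Invertible.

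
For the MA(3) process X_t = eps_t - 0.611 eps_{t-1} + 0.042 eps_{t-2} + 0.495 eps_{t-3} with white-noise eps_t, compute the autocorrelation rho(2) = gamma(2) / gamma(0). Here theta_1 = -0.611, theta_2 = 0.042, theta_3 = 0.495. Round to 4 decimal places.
\rho(2) = -0.1608

For an MA(q) process with theta_0 = 1, the autocovariance is
  gamma(k) = sigma^2 * sum_{i=0..q-k} theta_i * theta_{i+k},
and rho(k) = gamma(k) / gamma(0). Sigma^2 cancels.
  numerator   = (1)*(0.042) + (-0.611)*(0.495) = -0.260445.
  denominator = (1)^2 + (-0.611)^2 + (0.042)^2 + (0.495)^2 = 1.62011.
  rho(2) = -0.260445 / 1.62011 = -0.1608.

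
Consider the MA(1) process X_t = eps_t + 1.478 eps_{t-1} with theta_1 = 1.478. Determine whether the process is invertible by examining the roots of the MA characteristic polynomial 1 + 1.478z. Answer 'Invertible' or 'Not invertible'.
\text{Not invertible}

The MA(q) characteristic polynomial is P(z) = 1 + 1.478z.
Invertibility requires all roots to lie outside the unit circle, i.e. |z| > 1 for every root.
This is linear in z: 1 + (1.478) z = 0  =>  z = -1/(1.478) = -0.67659,  |z| = 0.67659.
Moduli of all roots: 0.6766.
All moduli strictly greater than 1? No.
Verdict: Not invertible.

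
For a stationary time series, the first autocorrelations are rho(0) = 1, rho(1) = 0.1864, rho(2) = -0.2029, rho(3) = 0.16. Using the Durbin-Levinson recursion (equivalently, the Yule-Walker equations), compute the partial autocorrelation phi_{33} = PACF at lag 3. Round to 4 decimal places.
\phi_{33} = 0.2790

The PACF at lag k is phi_{kk}, the last component of the solution
to the Yule-Walker system G_k phi = r_k where
  (G_k)_{ij} = rho(|i - j|), (r_k)_i = rho(i), i,j = 1..k.
Equivalently, Durbin-Levinson gives phi_{kk} iteratively:
  phi_{11} = rho(1)
  phi_{kk} = [rho(k) - sum_{j=1..k-1} phi_{k-1,j} rho(k-j)]
            / [1 - sum_{j=1..k-1} phi_{k-1,j} rho(j)],
  phi_{k,j} = phi_{k-1,j} - phi_{kk} phi_{k-1,k-j},  j = 1..k-1.
Step k = 1:
  phi_11 = rho(1) = 0.1864.
Step k = 2:
  phi_22 = [rho(2) - phi_11 rho(1)] / [1 - phi_11 rho(1)] = [-0.2029 - (0.1864)(0.1864)] / [1 - (0.1864)(0.1864)]
         = -0.23764496 / 0.96525504 = -0.246199.
  Update: phi_21 = phi_11 - phi_22 phi_11 = 0.1864 - (-0.246199)(0.1864) = 0.232292.
Step k = 3:
  phi_33 = [rho(3) - phi_21 rho(2) - phi_22 rho(1)] / [1 - phi_21 rho(1) - phi_22 rho(2)]
    numerator   = 0.16 - (0.232292)(-0.2029) - (-0.246199)(0.1864) = 0.25302347
    denominator = 1 - (0.232292)(0.1864) - (-0.246199)(-0.2029) = 0.90674706
  phi_33 = 0.25302347 / 0.90674706 = 0.279.
Therefore phi_{33} = 0.2790.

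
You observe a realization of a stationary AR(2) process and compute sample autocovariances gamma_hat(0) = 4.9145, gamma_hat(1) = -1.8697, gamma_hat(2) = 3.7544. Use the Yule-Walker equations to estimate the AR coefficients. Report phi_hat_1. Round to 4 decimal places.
\hat\phi_{1} = -0.1050

The Yule-Walker equations for an AR(p) process read, in matrix form,
  Gamma_p phi = r_p,   with   (Gamma_p)_{ij} = gamma(|i - j|),
                       (r_p)_i = gamma(i),   i,j = 1..p.
Substitute the sample gammas (Toeplitz matrix and right-hand side of size 2):
  Gamma_p = [[4.9145, -1.8697], [-1.8697, 4.9145]]
  r_p     = [-1.8697, 3.7544]
Written out:
  4.9145 phi_1 - 1.8697 phi_2 = -1.8697
  -1.8697 phi_1 + 4.9145 phi_2 = 3.7544
Solve by Cramer's rule:
  det = gamma(0)^2 - gamma(1)^2 = (4.9145)^2 - (-1.8697)^2 = 24.15231025 - 3.49577809 = 20.65653216
  phi_hat_1 = [gamma(1) gamma(0) - gamma(1) gamma(2)] / det = [(-1.8697)(4.9145) - (-1.8697)(3.7544)] / 20.65653216 = -2.16903897 / 20.65653216 = -0.105
  phi_hat_2 = [gamma(0) gamma(2) - gamma(1)^2] / det = [(4.9145)(3.7544) - (-1.8697)^2] / 20.65653216 = 14.95522071 / 20.65653216 = 0.724
So phi_hat = [-0.1050, 0.7240].
Therefore phi_hat_1 = -0.1050.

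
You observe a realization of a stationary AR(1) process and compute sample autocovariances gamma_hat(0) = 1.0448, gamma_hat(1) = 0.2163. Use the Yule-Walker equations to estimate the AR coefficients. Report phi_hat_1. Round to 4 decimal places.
\hat\phi_{1} = 0.2070

The Yule-Walker equations for an AR(p) process read, in matrix form,
  Gamma_p phi = r_p,   with   (Gamma_p)_{ij} = gamma(|i - j|),
                       (r_p)_i = gamma(i),   i,j = 1..p.
Substitute the sample gammas (Toeplitz matrix and right-hand side of size 1):
  Gamma_p = [[1.0448]]
  r_p     = [0.2163]
With p = 1 this is the single equation gamma(0) phi_1 = gamma(1):
  phi_hat_1 = gamma(1) / gamma(0) = 0.2163 / 1.0448 = 0.2070.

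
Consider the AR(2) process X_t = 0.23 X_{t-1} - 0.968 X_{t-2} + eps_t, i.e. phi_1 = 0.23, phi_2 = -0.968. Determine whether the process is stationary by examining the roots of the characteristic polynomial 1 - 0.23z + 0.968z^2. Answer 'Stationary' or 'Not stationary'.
\text{Stationary}

The AR(p) characteristic polynomial is P(z) = 1 - 0.23z + 0.968z^2.
Stationarity requires all roots to lie outside the unit circle, i.e. |z| > 1 for every root.
Set 1 + (-0.23) z + (0.968) z^2 = 0, i.e. a z^2 + b z + c = 0 with a = 0.968, b = -0.23, c = 1.
Discriminant D = b^2 - 4ac = (-0.23)^2 - 4*(0.968)*1 = 0.0529 - (3.872) = -3.8191.
D < 0, so the roots are the complex-conjugate pair z = (-b +/- i sqrt(-D)) / (2a) = 0.1188 +/- 1.0094i.
For a conjugate pair |z|^2 = z * conj(z) = (product of roots) = c/a = 1/(0.968) = 1.033058, so |z| = sqrt(1.033058) = 1.0164 for both roots.
Moduli of all roots: 1.0164, 1.0164.
All moduli strictly greater than 1? Yes.
Verdict: Stationary.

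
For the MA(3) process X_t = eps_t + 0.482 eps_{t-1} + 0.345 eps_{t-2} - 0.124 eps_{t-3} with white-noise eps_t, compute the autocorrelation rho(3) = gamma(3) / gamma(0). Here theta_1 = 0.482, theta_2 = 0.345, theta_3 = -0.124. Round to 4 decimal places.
\rho(3) = -0.0907

For an MA(q) process with theta_0 = 1, the autocovariance is
  gamma(k) = sigma^2 * sum_{i=0..q-k} theta_i * theta_{i+k},
and rho(k) = gamma(k) / gamma(0). Sigma^2 cancels.
  numerator   = (1)*(-0.124) = -0.124.
  denominator = (1)^2 + (0.482)^2 + (0.345)^2 + (-0.124)^2 = 1.366725.
  rho(3) = -0.124 / 1.366725 = -0.0907.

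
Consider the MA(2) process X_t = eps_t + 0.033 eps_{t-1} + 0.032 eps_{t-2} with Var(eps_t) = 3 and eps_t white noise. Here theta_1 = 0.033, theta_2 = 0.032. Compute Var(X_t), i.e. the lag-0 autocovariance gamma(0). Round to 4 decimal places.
\gamma(0) = 3.0063

For an MA(q) process X_t = eps_t + sum_i theta_i eps_{t-i} with
Var(eps_t) = sigma^2, the variance is
  gamma(0) = sigma^2 * (1 + sum_i theta_i^2).
  sum_i theta_i^2 = (0.033)^2 + (0.032)^2 = 0.001089 + 0.001024 = 0.002113.
  gamma(0) = 3 * (1 + 0.002113) = 3 * 1.002113 = 3.006339, which rounds to 3.0063.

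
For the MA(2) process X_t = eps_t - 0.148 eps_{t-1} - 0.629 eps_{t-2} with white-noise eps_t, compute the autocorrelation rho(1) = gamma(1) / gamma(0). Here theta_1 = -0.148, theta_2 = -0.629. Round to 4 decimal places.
\rho(1) = -0.0387

For an MA(q) process with theta_0 = 1, the autocovariance is
  gamma(k) = sigma^2 * sum_{i=0..q-k} theta_i * theta_{i+k},
and rho(k) = gamma(k) / gamma(0). Sigma^2 cancels.
  numerator   = (1)*(-0.148) + (-0.148)*(-0.629) = -0.054908.
  denominator = (1)^2 + (-0.148)^2 + (-0.629)^2 = 1.417545.
  rho(1) = -0.054908 / 1.417545 = -0.0387.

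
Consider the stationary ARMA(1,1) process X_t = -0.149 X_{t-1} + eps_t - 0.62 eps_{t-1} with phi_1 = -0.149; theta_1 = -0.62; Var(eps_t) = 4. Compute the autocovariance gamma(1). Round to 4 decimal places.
\gamma(1) = -3.4365

Multiply the model equation by X_{t-k} and take expectations. With theta_0 = psi_0 = 1 and psi_j the MA(infinity) weights, this gives
  gamma(k) - sum_i phi_i gamma(k-i) = c_k,
  c_k = sigma^2 * sum_{j=k..q} theta_j psi_{j-k}   (c_k = 0 for k > q),
using gamma(-m) = gamma(m).
psi-weights needed (psi_j = theta_j + sum_i phi_i psi_{j-i}):
  psi_1 = theta_1 + phi_1 = -0.62 + (-0.149) = -0.769
Right-hand sides:
  c_0 = sigma^2 (1 + theta_1 psi_1) = 4 * (1 + (-0.62)(-0.769)) = 4 * 1.47678 = 5.90712
  c_1 = sigma^2 theta_1 = 4 * (-0.62) = -2.48
  c_2 = 0
Equations for k = 0 and k = 1 (AR order 1):
  gamma(0) = phi_1 gamma(1) + c_0
  gamma(1) = phi_1 gamma(0) + c_1
Substituting the second into the first: gamma(0) (1 - phi_1^2) = c_0 + phi_1 c_1, so
  gamma(0) = (c_0 + phi_1 c_1) / (1 - phi_1^2) = (5.90712 + (-0.149)(-2.48)) / (1 - (-0.149)^2) = 6.27664 / 0.977799 = 6.419152.
  gamma(1) = phi_1 gamma(0) + c_1 = (-0.149)(6.419152) + (-2.48) = -3.436454.
Therefore gamma(1) = -3.4365 (to 4 decimal places).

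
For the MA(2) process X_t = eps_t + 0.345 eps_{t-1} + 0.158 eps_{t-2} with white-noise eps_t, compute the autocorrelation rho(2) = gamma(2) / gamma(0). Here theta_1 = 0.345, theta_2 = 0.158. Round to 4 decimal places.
\rho(2) = 0.1381

For an MA(q) process with theta_0 = 1, the autocovariance is
  gamma(k) = sigma^2 * sum_{i=0..q-k} theta_i * theta_{i+k},
and rho(k) = gamma(k) / gamma(0). Sigma^2 cancels.
  numerator   = (1)*(0.158) = 0.158.
  denominator = (1)^2 + (0.345)^2 + (0.158)^2 = 1.143989.
  rho(2) = 0.158 / 1.143989 = 0.1381.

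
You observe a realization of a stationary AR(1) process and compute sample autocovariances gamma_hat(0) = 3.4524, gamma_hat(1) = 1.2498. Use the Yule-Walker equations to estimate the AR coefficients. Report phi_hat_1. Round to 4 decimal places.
\hat\phi_{1} = 0.3620

The Yule-Walker equations for an AR(p) process read, in matrix form,
  Gamma_p phi = r_p,   with   (Gamma_p)_{ij} = gamma(|i - j|),
                       (r_p)_i = gamma(i),   i,j = 1..p.
Substitute the sample gammas (Toeplitz matrix and right-hand side of size 1):
  Gamma_p = [[3.4524]]
  r_p     = [1.2498]
With p = 1 this is the single equation gamma(0) phi_1 = gamma(1):
  phi_hat_1 = gamma(1) / gamma(0) = 1.2498 / 3.4524 = 0.3620.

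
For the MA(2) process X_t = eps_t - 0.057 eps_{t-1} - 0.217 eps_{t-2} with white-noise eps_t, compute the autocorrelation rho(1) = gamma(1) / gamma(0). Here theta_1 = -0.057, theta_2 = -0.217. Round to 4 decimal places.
\rho(1) = -0.0425

For an MA(q) process with theta_0 = 1, the autocovariance is
  gamma(k) = sigma^2 * sum_{i=0..q-k} theta_i * theta_{i+k},
and rho(k) = gamma(k) / gamma(0). Sigma^2 cancels.
  numerator   = (1)*(-0.057) + (-0.057)*(-0.217) = -0.044631.
  denominator = (1)^2 + (-0.057)^2 + (-0.217)^2 = 1.050338.
  rho(1) = -0.044631 / 1.050338 = -0.0425.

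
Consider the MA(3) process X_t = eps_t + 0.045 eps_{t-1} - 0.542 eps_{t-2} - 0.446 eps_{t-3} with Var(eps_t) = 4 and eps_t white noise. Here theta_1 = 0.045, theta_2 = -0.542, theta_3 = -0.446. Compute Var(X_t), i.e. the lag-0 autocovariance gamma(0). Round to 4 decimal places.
\gamma(0) = 5.9788

For an MA(q) process X_t = eps_t + sum_i theta_i eps_{t-i} with
Var(eps_t) = sigma^2, the variance is
  gamma(0) = sigma^2 * (1 + sum_i theta_i^2).
  sum_i theta_i^2 = (0.045)^2 + (-0.542)^2 + (-0.446)^2 = 0.002025 + 0.293764 + 0.198916 = 0.494705.
  gamma(0) = 4 * (1 + 0.494705) = 4 * 1.494705 = 5.97882, which rounds to 5.9788.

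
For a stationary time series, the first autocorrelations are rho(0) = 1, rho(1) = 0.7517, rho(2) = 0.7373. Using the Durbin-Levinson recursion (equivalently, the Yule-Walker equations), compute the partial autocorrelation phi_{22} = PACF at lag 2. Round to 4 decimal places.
\phi_{22} = 0.3960

The PACF at lag k is phi_{kk}, the last component of the solution
to the Yule-Walker system G_k phi = r_k where
  (G_k)_{ij} = rho(|i - j|), (r_k)_i = rho(i), i,j = 1..k.
Equivalently, Durbin-Levinson gives phi_{kk} iteratively:
  phi_{11} = rho(1)
  phi_{kk} = [rho(k) - sum_{j=1..k-1} phi_{k-1,j} rho(k-j)]
            / [1 - sum_{j=1..k-1} phi_{k-1,j} rho(j)],
  phi_{k,j} = phi_{k-1,j} - phi_{kk} phi_{k-1,k-j},  j = 1..k-1.
Step k = 1:
  phi_11 = rho(1) = 0.7517.
Step k = 2:
  phi_22 = [rho(2) - phi_11 rho(1)] / [1 - phi_11 rho(1)] = [0.7373 - (0.7517)(0.7517)] / [1 - (0.7517)(0.7517)]
         = 0.17224711 / 0.43494711 = 0.396.
Therefore phi_{22} = 0.3960.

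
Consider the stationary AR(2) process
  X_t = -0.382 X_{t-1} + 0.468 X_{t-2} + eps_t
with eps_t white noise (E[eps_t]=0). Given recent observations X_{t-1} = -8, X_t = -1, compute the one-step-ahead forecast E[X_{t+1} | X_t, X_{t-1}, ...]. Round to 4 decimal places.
E[X_{t+1} \mid \mathcal F_t] = -3.3620

For an AR(p) model X_t = c + sum_i phi_i X_{t-i} + eps_t, the
one-step-ahead conditional mean is
  E[X_{t+1} | X_t, ...] = c + sum_i phi_i X_{t+1-i}.
Substitute known values:
  E[X_{t+1} | ...] = (-0.382) * (-1) + (0.468) * (-8)
                   = -3.3620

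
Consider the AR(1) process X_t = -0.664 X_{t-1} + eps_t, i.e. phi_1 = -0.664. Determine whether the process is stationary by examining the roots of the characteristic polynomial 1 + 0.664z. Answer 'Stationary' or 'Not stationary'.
\text{Stationary}

The AR(p) characteristic polynomial is P(z) = 1 + 0.664z.
Stationarity requires all roots to lie outside the unit circle, i.e. |z| > 1 for every root.
This is linear in z: 1 + (0.664) z = 0  =>  z = -1/(0.664) = -1.506024,  |z| = 1.506024.
Moduli of all roots: 1.5060.
All moduli strictly greater than 1? Yes.
Verdict: Stationary.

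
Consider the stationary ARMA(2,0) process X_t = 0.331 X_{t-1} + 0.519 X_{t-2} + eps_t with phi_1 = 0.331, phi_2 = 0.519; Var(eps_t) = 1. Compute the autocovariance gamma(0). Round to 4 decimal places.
\gamma(0) = 2.5998

Multiply the model equation by X_{t-k} and take expectations. With theta_0 = psi_0 = 1 and psi_j the MA(infinity) weights, this gives
  gamma(k) - sum_i phi_i gamma(k-i) = c_k,
  c_k = sigma^2 * sum_{j=k..q} theta_j psi_{j-k}   (c_k = 0 for k > q),
using gamma(-m) = gamma(m).
Pure AR (q = 0): c_0 = sigma^2 = 1, c_k = 0 for k >= 1.
Equations for k = 0, 1, 2 (AR order 2, c_2 = 0):
  (E0) gamma(0) = phi_1 gamma(1) + phi_2 gamma(2) + c_0
  (E1) gamma(1) = phi_1 gamma(0) + phi_2 gamma(1) + c_1
  (E2) gamma(2) = phi_1 gamma(1) + phi_2 gamma(0)
From (E1): gamma(1) = A gamma(0) + B with
  A = phi_1 / (1 - phi_2) = 0.331 / 0.481 = 0.68815,   B = c_1 / (1 - phi_2) = 0 / 0.481 = 0.
Insert (E2) into (E0): gamma(0) (1 - phi_2^2) = phi_1 (1 + phi_2) gamma(1) + c_0.
  phi_1 (1 + phi_2) = (0.331)(1.519) = 0.502789,   1 - phi_2^2 = 0.730639.
Replace gamma(1) by A gamma(0) + B and collect gamma(0):
  gamma(0) [0.730639 - (0.502789)(0.68815)] = c_0 = 1
  gamma(0) * 0.384645 = 1
  gamma(0) = 1 / 0.384645 = 2.5998.
Therefore gamma(0) = 2.5998 (to 4 decimal places).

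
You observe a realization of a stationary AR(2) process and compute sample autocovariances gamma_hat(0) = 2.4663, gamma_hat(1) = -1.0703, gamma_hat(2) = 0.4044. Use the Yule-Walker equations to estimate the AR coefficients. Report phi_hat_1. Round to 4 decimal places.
\hat\phi_{1} = -0.4470

The Yule-Walker equations for an AR(p) process read, in matrix form,
  Gamma_p phi = r_p,   with   (Gamma_p)_{ij} = gamma(|i - j|),
                       (r_p)_i = gamma(i),   i,j = 1..p.
Substitute the sample gammas (Toeplitz matrix and right-hand side of size 2):
  Gamma_p = [[2.4663, -1.0703], [-1.0703, 2.4663]]
  r_p     = [-1.0703, 0.4044]
Written out:
  2.4663 phi_1 - 1.0703 phi_2 = -1.0703
  -1.0703 phi_1 + 2.4663 phi_2 = 0.4044
Solve by Cramer's rule:
  det = gamma(0)^2 - gamma(1)^2 = (2.4663)^2 - (-1.0703)^2 = 6.08263569 - 1.14554209 = 4.9370936
  phi_hat_1 = [gamma(1) gamma(0) - gamma(1) gamma(2)] / det = [(-1.0703)(2.4663) - (-1.0703)(0.4044)] / 4.9370936 = -2.20685157 / 4.9370936 = -0.447
  phi_hat_2 = [gamma(0) gamma(2) - gamma(1)^2] / det = [(2.4663)(0.4044) - (-1.0703)^2] / 4.9370936 = -0.14817037 / 4.9370936 = -0.03
So phi_hat = [-0.4470, -0.0300].
Therefore phi_hat_1 = -0.4470.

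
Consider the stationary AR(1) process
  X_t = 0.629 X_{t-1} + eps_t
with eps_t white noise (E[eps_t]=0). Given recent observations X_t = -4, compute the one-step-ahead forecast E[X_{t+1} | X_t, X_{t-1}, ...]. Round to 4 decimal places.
E[X_{t+1} \mid \mathcal F_t] = -2.5160

For an AR(p) model X_t = c + sum_i phi_i X_{t-i} + eps_t, the
one-step-ahead conditional mean is
  E[X_{t+1} | X_t, ...] = c + sum_i phi_i X_{t+1-i}.
Substitute known values:
  E[X_{t+1} | ...] = (0.629) * (-4)
                   = -2.5160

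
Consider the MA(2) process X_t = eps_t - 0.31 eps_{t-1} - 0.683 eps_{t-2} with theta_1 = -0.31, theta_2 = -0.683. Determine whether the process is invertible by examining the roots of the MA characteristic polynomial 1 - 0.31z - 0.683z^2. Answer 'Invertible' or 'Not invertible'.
\text{Invertible}

The MA(q) characteristic polynomial is P(z) = 1 - 0.31z - 0.683z^2.
Invertibility requires all roots to lie outside the unit circle, i.e. |z| > 1 for every root.
Set 1 + (-0.31) z + (-0.683) z^2 = 0, i.e. a z^2 + b z + c = 0 with a = -0.683, b = -0.31, c = 1.
Discriminant D = b^2 - 4ac = (-0.31)^2 - 4*(-0.683)*1 = 0.0961 - (-2.732) = 2.8281.
D >= 0, so the roots are real: z = (-b +/- sqrt(D)) / (2a) = (0.31 +/- 1.681696) / (-1.366).
  z_1 = (0.31 + 1.681696) / (-1.366) = -1.458,   |z_1| = 1.458.
  z_2 = (0.31 - 1.681696) / (-1.366) = 1.0042,   |z_2| = 1.0042.
Moduli of all roots: 1.4580, 1.0042.
All moduli strictly greater than 1? Yes.
Verdict: Invertible.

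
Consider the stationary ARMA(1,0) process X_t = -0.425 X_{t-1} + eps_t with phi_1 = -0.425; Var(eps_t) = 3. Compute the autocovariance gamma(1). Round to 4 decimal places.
\gamma(1) = -1.5561

Multiply the model equation by X_{t-k} and take expectations. With theta_0 = psi_0 = 1 and psi_j the MA(infinity) weights, this gives
  gamma(k) - sum_i phi_i gamma(k-i) = c_k,
  c_k = sigma^2 * sum_{j=k..q} theta_j psi_{j-k}   (c_k = 0 for k > q),
using gamma(-m) = gamma(m).
Pure AR (q = 0): c_0 = sigma^2 = 3, c_k = 0 for k >= 1.
Equations for k = 0 and k = 1 (AR order 1):
  gamma(0) = phi_1 gamma(1) + c_0
  gamma(1) = phi_1 gamma(0) + c_1
Substituting the second into the first: gamma(0) (1 - phi_1^2) = c_0 + phi_1 c_1, so
  gamma(0) = c_0 / (1 - phi_1^2) = 3 / (1 - (-0.425)^2) = 3 / 0.819375 = 3.661327.
  gamma(1) = phi_1 gamma(0) = (-0.425)(3.661327) = -1.556064.
Therefore gamma(1) = -1.5561 (to 4 decimal places).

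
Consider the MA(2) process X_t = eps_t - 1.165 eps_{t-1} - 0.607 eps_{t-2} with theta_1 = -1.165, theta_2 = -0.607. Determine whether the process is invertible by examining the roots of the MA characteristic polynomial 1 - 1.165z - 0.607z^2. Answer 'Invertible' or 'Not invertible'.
\text{Not invertible}

The MA(q) characteristic polynomial is P(z) = 1 - 1.165z - 0.607z^2.
Invertibility requires all roots to lie outside the unit circle, i.e. |z| > 1 for every root.
Set 1 + (-1.165) z + (-0.607) z^2 = 0, i.e. a z^2 + b z + c = 0 with a = -0.607, b = -1.165, c = 1.
Discriminant D = b^2 - 4ac = (-1.165)^2 - 4*(-0.607)*1 = 1.357225 - (-2.428) = 3.785225.
D >= 0, so the roots are real: z = (-b +/- sqrt(D)) / (2a) = (1.165 +/- 1.945565) / (-1.214).
  z_1 = (1.165 + 1.945565) / (-1.214) = -2.5622,   |z_1| = 2.5622.
  z_2 = (1.165 - 1.945565) / (-1.214) = 0.643,   |z_2| = 0.643.
Moduli of all roots: 2.5622, 0.6430.
All moduli strictly greater than 1? No.
Verdict: Not invertible.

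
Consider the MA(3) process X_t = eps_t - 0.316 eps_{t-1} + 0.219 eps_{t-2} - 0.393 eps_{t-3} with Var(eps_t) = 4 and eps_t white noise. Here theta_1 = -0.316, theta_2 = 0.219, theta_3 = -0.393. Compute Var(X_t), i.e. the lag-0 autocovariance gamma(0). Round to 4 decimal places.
\gamma(0) = 5.2091

For an MA(q) process X_t = eps_t + sum_i theta_i eps_{t-i} with
Var(eps_t) = sigma^2, the variance is
  gamma(0) = sigma^2 * (1 + sum_i theta_i^2).
  sum_i theta_i^2 = (-0.316)^2 + (0.219)^2 + (-0.393)^2 = 0.099856 + 0.047961 + 0.154449 = 0.302266.
  gamma(0) = 4 * (1 + 0.302266) = 4 * 1.302266 = 5.209064, which rounds to 5.2091.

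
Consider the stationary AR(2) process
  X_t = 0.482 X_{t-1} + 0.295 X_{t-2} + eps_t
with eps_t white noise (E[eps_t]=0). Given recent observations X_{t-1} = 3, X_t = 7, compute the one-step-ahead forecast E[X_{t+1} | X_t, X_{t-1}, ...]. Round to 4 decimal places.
E[X_{t+1} \mid \mathcal F_t] = 4.2590

For an AR(p) model X_t = c + sum_i phi_i X_{t-i} + eps_t, the
one-step-ahead conditional mean is
  E[X_{t+1} | X_t, ...] = c + sum_i phi_i X_{t+1-i}.
Substitute known values:
  E[X_{t+1} | ...] = (0.482) * (7) + (0.295) * (3)
                   = 4.2590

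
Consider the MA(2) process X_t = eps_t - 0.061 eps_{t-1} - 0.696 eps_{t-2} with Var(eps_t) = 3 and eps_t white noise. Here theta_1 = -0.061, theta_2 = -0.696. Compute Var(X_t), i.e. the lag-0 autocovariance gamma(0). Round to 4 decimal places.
\gamma(0) = 4.4644

For an MA(q) process X_t = eps_t + sum_i theta_i eps_{t-i} with
Var(eps_t) = sigma^2, the variance is
  gamma(0) = sigma^2 * (1 + sum_i theta_i^2).
  sum_i theta_i^2 = (-0.061)^2 + (-0.696)^2 = 0.003721 + 0.484416 = 0.488137.
  gamma(0) = 3 * (1 + 0.488137) = 3 * 1.488137 = 4.464411, which rounds to 4.4644.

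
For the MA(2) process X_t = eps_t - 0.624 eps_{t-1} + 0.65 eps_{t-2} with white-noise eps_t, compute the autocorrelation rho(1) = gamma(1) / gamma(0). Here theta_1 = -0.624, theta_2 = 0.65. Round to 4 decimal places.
\rho(1) = -0.5683

For an MA(q) process with theta_0 = 1, the autocovariance is
  gamma(k) = sigma^2 * sum_{i=0..q-k} theta_i * theta_{i+k},
and rho(k) = gamma(k) / gamma(0). Sigma^2 cancels.
  numerator   = (1)*(-0.624) + (-0.624)*(0.65) = -1.0296.
  denominator = (1)^2 + (-0.624)^2 + (0.65)^2 = 1.811876.
  rho(1) = -1.0296 / 1.811876 = -0.5683.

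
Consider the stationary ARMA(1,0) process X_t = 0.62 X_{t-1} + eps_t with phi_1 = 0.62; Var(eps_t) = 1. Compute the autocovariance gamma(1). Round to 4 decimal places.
\gamma(1) = 1.0071

Multiply the model equation by X_{t-k} and take expectations. With theta_0 = psi_0 = 1 and psi_j the MA(infinity) weights, this gives
  gamma(k) - sum_i phi_i gamma(k-i) = c_k,
  c_k = sigma^2 * sum_{j=k..q} theta_j psi_{j-k}   (c_k = 0 for k > q),
using gamma(-m) = gamma(m).
Pure AR (q = 0): c_0 = sigma^2 = 1, c_k = 0 for k >= 1.
Equations for k = 0 and k = 1 (AR order 1):
  gamma(0) = phi_1 gamma(1) + c_0
  gamma(1) = phi_1 gamma(0) + c_1
Substituting the second into the first: gamma(0) (1 - phi_1^2) = c_0 + phi_1 c_1, so
  gamma(0) = c_0 / (1 - phi_1^2) = 1 / (1 - (0.62)^2) = 1 / 0.6156 = 1.624431.
  gamma(1) = phi_1 gamma(0) = (0.62)(1.624431) = 1.007147.
Therefore gamma(1) = 1.0071 (to 4 decimal places).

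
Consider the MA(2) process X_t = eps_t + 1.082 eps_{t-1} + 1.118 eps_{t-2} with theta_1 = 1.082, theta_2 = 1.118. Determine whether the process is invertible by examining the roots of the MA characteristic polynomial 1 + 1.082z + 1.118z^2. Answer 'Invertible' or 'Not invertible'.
\text{Not invertible}

The MA(q) characteristic polynomial is P(z) = 1 + 1.082z + 1.118z^2.
Invertibility requires all roots to lie outside the unit circle, i.e. |z| > 1 for every root.
Set 1 + (1.082) z + (1.118) z^2 = 0, i.e. a z^2 + b z + c = 0 with a = 1.118, b = 1.082, c = 1.
Discriminant D = b^2 - 4ac = (1.082)^2 - 4*(1.118)*1 = 1.170724 - (4.472) = -3.301276.
D < 0, so the roots are the complex-conjugate pair z = (-b +/- i sqrt(-D)) / (2a) = -0.4839 +/- 0.8126i.
For a conjugate pair |z|^2 = z * conj(z) = (product of roots) = c/a = 1/(1.118) = 0.894454, so |z| = sqrt(0.894454) = 0.9458 for both roots.
Moduli of all roots: 0.9458, 0.9458.
All moduli strictly greater than 1? No.
Verdict: Not invertible.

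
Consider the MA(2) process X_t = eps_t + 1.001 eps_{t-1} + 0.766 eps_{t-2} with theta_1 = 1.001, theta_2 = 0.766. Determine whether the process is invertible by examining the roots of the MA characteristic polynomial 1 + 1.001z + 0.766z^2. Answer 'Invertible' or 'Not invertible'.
\text{Invertible}

The MA(q) characteristic polynomial is P(z) = 1 + 1.001z + 0.766z^2.
Invertibility requires all roots to lie outside the unit circle, i.e. |z| > 1 for every root.
Set 1 + (1.001) z + (0.766) z^2 = 0, i.e. a z^2 + b z + c = 0 with a = 0.766, b = 1.001, c = 1.
Discriminant D = b^2 - 4ac = (1.001)^2 - 4*(0.766)*1 = 1.002001 - (3.064) = -2.061999.
D < 0, so the roots are the complex-conjugate pair z = (-b +/- i sqrt(-D)) / (2a) = -0.6534 +/- 0.9373i.
For a conjugate pair |z|^2 = z * conj(z) = (product of roots) = c/a = 1/(0.766) = 1.305483, so |z| = sqrt(1.305483) = 1.1426 for both roots.
Moduli of all roots: 1.1426, 1.1426.
All moduli strictly greater than 1? Yes.
Verdict: Invertible.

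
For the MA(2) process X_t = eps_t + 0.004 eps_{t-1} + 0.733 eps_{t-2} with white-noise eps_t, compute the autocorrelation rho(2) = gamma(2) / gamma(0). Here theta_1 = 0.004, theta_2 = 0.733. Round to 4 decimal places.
\rho(2) = 0.4768

For an MA(q) process with theta_0 = 1, the autocovariance is
  gamma(k) = sigma^2 * sum_{i=0..q-k} theta_i * theta_{i+k},
and rho(k) = gamma(k) / gamma(0). Sigma^2 cancels.
  numerator   = (1)*(0.733) = 0.733.
  denominator = (1)^2 + (0.004)^2 + (0.733)^2 = 1.537305.
  rho(2) = 0.733 / 1.537305 = 0.4768.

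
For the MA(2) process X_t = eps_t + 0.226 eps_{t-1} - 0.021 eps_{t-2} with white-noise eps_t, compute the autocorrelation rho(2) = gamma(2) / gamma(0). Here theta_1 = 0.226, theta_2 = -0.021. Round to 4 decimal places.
\rho(2) = -0.0200

For an MA(q) process with theta_0 = 1, the autocovariance is
  gamma(k) = sigma^2 * sum_{i=0..q-k} theta_i * theta_{i+k},
and rho(k) = gamma(k) / gamma(0). Sigma^2 cancels.
  numerator   = (1)*(-0.021) = -0.021.
  denominator = (1)^2 + (0.226)^2 + (-0.021)^2 = 1.051517.
  rho(2) = -0.021 / 1.051517 = -0.0200.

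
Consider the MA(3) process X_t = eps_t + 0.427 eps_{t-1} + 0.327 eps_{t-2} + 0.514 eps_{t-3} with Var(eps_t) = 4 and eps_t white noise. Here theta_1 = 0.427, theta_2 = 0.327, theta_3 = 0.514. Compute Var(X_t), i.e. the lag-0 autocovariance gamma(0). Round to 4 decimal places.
\gamma(0) = 6.2138

For an MA(q) process X_t = eps_t + sum_i theta_i eps_{t-i} with
Var(eps_t) = sigma^2, the variance is
  gamma(0) = sigma^2 * (1 + sum_i theta_i^2).
  sum_i theta_i^2 = (0.427)^2 + (0.327)^2 + (0.514)^2 = 0.182329 + 0.106929 + 0.264196 = 0.553454.
  gamma(0) = 4 * (1 + 0.553454) = 4 * 1.553454 = 6.213816, which rounds to 6.2138.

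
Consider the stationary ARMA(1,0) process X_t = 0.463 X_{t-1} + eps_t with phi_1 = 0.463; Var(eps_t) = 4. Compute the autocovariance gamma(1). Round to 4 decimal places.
\gamma(1) = 2.3573

Multiply the model equation by X_{t-k} and take expectations. With theta_0 = psi_0 = 1 and psi_j the MA(infinity) weights, this gives
  gamma(k) - sum_i phi_i gamma(k-i) = c_k,
  c_k = sigma^2 * sum_{j=k..q} theta_j psi_{j-k}   (c_k = 0 for k > q),
using gamma(-m) = gamma(m).
Pure AR (q = 0): c_0 = sigma^2 = 4, c_k = 0 for k >= 1.
Equations for k = 0 and k = 1 (AR order 1):
  gamma(0) = phi_1 gamma(1) + c_0
  gamma(1) = phi_1 gamma(0) + c_1
Substituting the second into the first: gamma(0) (1 - phi_1^2) = c_0 + phi_1 c_1, so
  gamma(0) = c_0 / (1 - phi_1^2) = 4 / (1 - (0.463)^2) = 4 / 0.785631 = 5.091449.
  gamma(1) = phi_1 gamma(0) = (0.463)(5.091449) = 2.357341.
Therefore gamma(1) = 2.3573 (to 4 decimal places).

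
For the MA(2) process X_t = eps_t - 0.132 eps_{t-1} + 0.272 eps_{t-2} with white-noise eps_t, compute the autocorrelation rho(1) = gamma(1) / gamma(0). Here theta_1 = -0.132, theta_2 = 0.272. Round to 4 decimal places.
\rho(1) = -0.1538

For an MA(q) process with theta_0 = 1, the autocovariance is
  gamma(k) = sigma^2 * sum_{i=0..q-k} theta_i * theta_{i+k},
and rho(k) = gamma(k) / gamma(0). Sigma^2 cancels.
  numerator   = (1)*(-0.132) + (-0.132)*(0.272) = -0.167904.
  denominator = (1)^2 + (-0.132)^2 + (0.272)^2 = 1.091408.
  rho(1) = -0.167904 / 1.091408 = -0.1538.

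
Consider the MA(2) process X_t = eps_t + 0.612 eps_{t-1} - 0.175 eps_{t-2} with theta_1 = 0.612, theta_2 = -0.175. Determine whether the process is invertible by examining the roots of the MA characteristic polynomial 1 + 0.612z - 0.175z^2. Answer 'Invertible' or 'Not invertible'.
\text{Invertible}

The MA(q) characteristic polynomial is P(z) = 1 + 0.612z - 0.175z^2.
Invertibility requires all roots to lie outside the unit circle, i.e. |z| > 1 for every root.
Set 1 + (0.612) z + (-0.175) z^2 = 0, i.e. a z^2 + b z + c = 0 with a = -0.175, b = 0.612, c = 1.
Discriminant D = b^2 - 4ac = (0.612)^2 - 4*(-0.175)*1 = 0.374544 - (-0.7) = 1.074544.
D >= 0, so the roots are real: z = (-b +/- sqrt(D)) / (2a) = (-0.612 +/- 1.036602) / (-0.35).
  z_1 = (-0.612 + 1.036602) / (-0.35) = -1.2131,   |z_1| = 1.2131.
  z_2 = (-0.612 - 1.036602) / (-0.35) = 4.7103,   |z_2| = 4.7103.
Moduli of all roots: 1.2131, 4.7103.
All moduli strictly greater than 1? Yes.
Verdict: Invertible.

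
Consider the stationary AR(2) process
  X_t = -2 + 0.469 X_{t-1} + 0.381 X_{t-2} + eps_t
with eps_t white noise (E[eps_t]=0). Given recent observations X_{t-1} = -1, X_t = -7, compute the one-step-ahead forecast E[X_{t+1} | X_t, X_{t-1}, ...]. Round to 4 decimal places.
E[X_{t+1} \mid \mathcal F_t] = -5.6640

For an AR(p) model X_t = c + sum_i phi_i X_{t-i} + eps_t, the
one-step-ahead conditional mean is
  E[X_{t+1} | X_t, ...] = c + sum_i phi_i X_{t+1-i}.
Substitute known values:
  E[X_{t+1} | ...] = -2 + (0.469) * (-7) + (0.381) * (-1)
                   = -5.6640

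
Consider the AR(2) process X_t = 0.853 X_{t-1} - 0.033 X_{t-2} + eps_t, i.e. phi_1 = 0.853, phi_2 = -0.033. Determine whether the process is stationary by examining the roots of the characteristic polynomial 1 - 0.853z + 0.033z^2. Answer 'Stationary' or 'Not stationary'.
\text{Stationary}

The AR(p) characteristic polynomial is P(z) = 1 - 0.853z + 0.033z^2.
Stationarity requires all roots to lie outside the unit circle, i.e. |z| > 1 for every root.
Set 1 + (-0.853) z + (0.033) z^2 = 0, i.e. a z^2 + b z + c = 0 with a = 0.033, b = -0.853, c = 1.
Discriminant D = b^2 - 4ac = (-0.853)^2 - 4*(0.033)*1 = 0.727609 - (0.132) = 0.595609.
D >= 0, so the roots are real: z = (-b +/- sqrt(D)) / (2a) = (0.853 +/- 0.771757) / (0.066).
  z_1 = (0.853 + 0.771757) / (0.066) = 24.6175,   |z_1| = 24.6175.
  z_2 = (0.853 - 0.771757) / (0.066) = 1.231,   |z_2| = 1.231.
Moduli of all roots: 24.6175, 1.2310.
All moduli strictly greater than 1? Yes.
Verdict: Stationary.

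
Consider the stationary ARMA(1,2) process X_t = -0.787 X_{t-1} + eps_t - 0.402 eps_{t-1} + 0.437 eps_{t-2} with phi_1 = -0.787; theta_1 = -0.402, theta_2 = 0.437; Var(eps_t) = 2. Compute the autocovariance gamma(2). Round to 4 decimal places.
\gamma(2) = 11.4473

Multiply the model equation by X_{t-k} and take expectations. With theta_0 = psi_0 = 1 and psi_j the MA(infinity) weights, this gives
  gamma(k) - sum_i phi_i gamma(k-i) = c_k,
  c_k = sigma^2 * sum_{j=k..q} theta_j psi_{j-k}   (c_k = 0 for k > q),
using gamma(-m) = gamma(m).
psi-weights needed (psi_j = theta_j + sum_i phi_i psi_{j-i}):
  psi_1 = theta_1 + phi_1 = -0.402 + (-0.787) = -1.189
  psi_2 = theta_2 + phi_1 psi_1 = 0.437 + (-0.787)(-1.189) = 1.372743
Right-hand sides:
  c_0 = sigma^2 (1 + theta_1 psi_1 + theta_2 psi_2) = 2 * (1 + (-0.402)(-1.189) + (0.437)(1.372743)) = 2 * 2.077867 = 4.155733
  c_1 = sigma^2 (theta_1 + theta_2 psi_1) = 2 * (-0.402 + (0.437)(-1.189)) = -1.843186
  c_2 = sigma^2 theta_2 = 2 * (0.437) = 0.874
Equations for k = 0 and k = 1 (AR order 1):
  gamma(0) = phi_1 gamma(1) + c_0
  gamma(1) = phi_1 gamma(0) + c_1
Substituting the second into the first: gamma(0) (1 - phi_1^2) = c_0 + phi_1 c_1, so
  gamma(0) = (c_0 + phi_1 c_1) / (1 - phi_1^2) = (4.155733 + (-0.787)(-1.843186)) / (1 - (-0.787)^2) = 5.606321 / 0.380631 = 14.729018.
  gamma(1) = phi_1 gamma(0) + c_1 = (-0.787)(14.729018) + (-1.843186) = -13.434923.
For k = 2: gamma(2) = phi_1 gamma(1) + c_2
  = (-0.787)(-13.434923) + (0.874) = 11.447284.
Therefore gamma(2) = 11.4473 (to 4 decimal places).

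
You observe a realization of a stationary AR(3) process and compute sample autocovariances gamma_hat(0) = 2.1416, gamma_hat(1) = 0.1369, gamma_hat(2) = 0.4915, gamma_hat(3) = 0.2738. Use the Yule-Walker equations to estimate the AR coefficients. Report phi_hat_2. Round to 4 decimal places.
\hat\phi_{2} = 0.2210

The Yule-Walker equations for an AR(p) process read, in matrix form,
  Gamma_p phi = r_p,   with   (Gamma_p)_{ij} = gamma(|i - j|),
                       (r_p)_i = gamma(i),   i,j = 1..p.
Substitute the sample gammas (Toeplitz matrix and right-hand side of size 3):
  Gamma_p = [[2.1416, 0.1369, 0.4915], [0.1369, 2.1416, 0.1369], [0.4915, 0.1369, 2.1416]]
  r_p     = [0.1369, 0.4915, 0.2738]
Written out (R1..R3):
  (R1) 2.1416 phi_1 + 0.1369 phi_2 + 0.4915 phi_3 = 0.1369
  (R2) 0.1369 phi_1 + 2.1416 phi_2 + 0.1369 phi_3 = 0.4915
  (R3) 0.4915 phi_1 + 0.1369 phi_2 + 2.1416 phi_3 = 0.2738
Gaussian elimination:
  R2 <- R2 - (0.1369/2.1416) R1 = R2 - (0.063924) R1:  2.132849 phi_2 + 0.105481 phi_3 = 0.482749
  R3 <- R3 - (0.4915/2.1416) R1 = R3 - (0.229501) R1:  0.105481 phi_2 + 2.0288 phi_3 = 0.242381
  R3 <- R3 - (0.105481/2.132849) R2 = R3 - (0.049456) R2:  2.023583 phi_3 = 0.218507
Back-substitution:
  phi_hat_3 = 0.218507 / 2.023583 = 0.10798
  phi_hat_2 = (0.482749 - (0.105481)(0.10798)) / 2.132849 = 0.221
  phi_hat_1 = (0.1369 - (0.1369)(0.221) - (0.4915)(0.10798)) / 2.1416 = 0.025015
So phi_hat = [0.0250, 0.2210, 0.1080].
Therefore phi_hat_2 = 0.2210.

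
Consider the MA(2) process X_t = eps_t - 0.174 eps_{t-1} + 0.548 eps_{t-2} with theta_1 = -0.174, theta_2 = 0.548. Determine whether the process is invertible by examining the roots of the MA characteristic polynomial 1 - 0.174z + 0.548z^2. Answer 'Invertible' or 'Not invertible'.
\text{Invertible}

The MA(q) characteristic polynomial is P(z) = 1 - 0.174z + 0.548z^2.
Invertibility requires all roots to lie outside the unit circle, i.e. |z| > 1 for every root.
Set 1 + (-0.174) z + (0.548) z^2 = 0, i.e. a z^2 + b z + c = 0 with a = 0.548, b = -0.174, c = 1.
Discriminant D = b^2 - 4ac = (-0.174)^2 - 4*(0.548)*1 = 0.030276 - (2.192) = -2.161724.
D < 0, so the roots are the complex-conjugate pair z = (-b +/- i sqrt(-D)) / (2a) = 0.1588 +/- 1.3415i.
For a conjugate pair |z|^2 = z * conj(z) = (product of roots) = c/a = 1/(0.548) = 1.824818, so |z| = sqrt(1.824818) = 1.3509 for both roots.
Moduli of all roots: 1.3509, 1.3509.
All moduli strictly greater than 1? Yes.
Verdict: Invertible.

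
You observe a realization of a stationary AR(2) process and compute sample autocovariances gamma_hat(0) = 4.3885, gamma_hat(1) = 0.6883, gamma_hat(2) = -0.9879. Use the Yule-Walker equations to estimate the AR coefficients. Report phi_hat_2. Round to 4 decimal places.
\hat\phi_{2} = -0.2560

The Yule-Walker equations for an AR(p) process read, in matrix form,
  Gamma_p phi = r_p,   with   (Gamma_p)_{ij} = gamma(|i - j|),
                       (r_p)_i = gamma(i),   i,j = 1..p.
Substitute the sample gammas (Toeplitz matrix and right-hand side of size 2):
  Gamma_p = [[4.3885, 0.6883], [0.6883, 4.3885]]
  r_p     = [0.6883, -0.9879]
Written out:
  4.3885 phi_1 + 0.6883 phi_2 = 0.6883
  0.6883 phi_1 + 4.3885 phi_2 = -0.9879
Solve by Cramer's rule:
  det = gamma(0)^2 - gamma(1)^2 = (4.3885)^2 - (0.6883)^2 = 19.25893225 - 0.47375689 = 18.78517536
  phi_hat_1 = [gamma(1) gamma(0) - gamma(1) gamma(2)] / det = [(0.6883)(4.3885) - (0.6883)(-0.9879)] / 18.78517536 = 3.70057612 / 18.78517536 = 0.197
  phi_hat_2 = [gamma(0) gamma(2) - gamma(1)^2] / det = [(4.3885)(-0.9879) - (0.6883)^2] / 18.78517536 = -4.80915604 / 18.78517536 = -0.256
So phi_hat = [0.1970, -0.2560].
Therefore phi_hat_2 = -0.2560.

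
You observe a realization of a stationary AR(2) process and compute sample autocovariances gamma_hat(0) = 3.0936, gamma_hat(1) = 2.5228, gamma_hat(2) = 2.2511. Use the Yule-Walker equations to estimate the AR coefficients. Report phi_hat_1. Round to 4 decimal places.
\hat\phi_{1} = 0.6630

The Yule-Walker equations for an AR(p) process read, in matrix form,
  Gamma_p phi = r_p,   with   (Gamma_p)_{ij} = gamma(|i - j|),
                       (r_p)_i = gamma(i),   i,j = 1..p.
Substitute the sample gammas (Toeplitz matrix and right-hand side of size 2):
  Gamma_p = [[3.0936, 2.5228], [2.5228, 3.0936]]
  r_p     = [2.5228, 2.2511]
Written out:
  3.0936 phi_1 + 2.5228 phi_2 = 2.5228
  2.5228 phi_1 + 3.0936 phi_2 = 2.2511
Solve by Cramer's rule:
  det = gamma(0)^2 - gamma(1)^2 = (3.0936)^2 - (2.5228)^2 = 9.57036096 - 6.36451984 = 3.20584112
  phi_hat_1 = [gamma(1) gamma(0) - gamma(1) gamma(2)] / det = [(2.5228)(3.0936) - (2.5228)(2.2511)] / 3.20584112 = 2.125459 / 3.20584112 = 0.663
  phi_hat_2 = [gamma(0) gamma(2) - gamma(1)^2] / det = [(3.0936)(2.2511) - (2.5228)^2] / 3.20584112 = 0.59948312 / 3.20584112 = 0.187
So phi_hat = [0.6630, 0.1870].
Therefore phi_hat_1 = 0.6630.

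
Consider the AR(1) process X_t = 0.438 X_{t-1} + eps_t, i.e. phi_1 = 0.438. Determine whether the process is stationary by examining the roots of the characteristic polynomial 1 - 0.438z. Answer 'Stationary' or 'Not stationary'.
\text{Stationary}

The AR(p) characteristic polynomial is P(z) = 1 - 0.438z.
Stationarity requires all roots to lie outside the unit circle, i.e. |z| > 1 for every root.
This is linear in z: 1 + (-0.438) z = 0  =>  z = -1/(-0.438) = 2.283105,  |z| = 2.283105.
Moduli of all roots: 2.2831.
All moduli strictly greater than 1? Yes.
Verdict: Stationary.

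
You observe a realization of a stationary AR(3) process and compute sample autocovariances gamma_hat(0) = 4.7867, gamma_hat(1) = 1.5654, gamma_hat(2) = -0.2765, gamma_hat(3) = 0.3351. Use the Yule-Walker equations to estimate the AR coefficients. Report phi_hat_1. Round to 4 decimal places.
\hat\phi_{1} = 0.4200

The Yule-Walker equations for an AR(p) process read, in matrix form,
  Gamma_p phi = r_p,   with   (Gamma_p)_{ij} = gamma(|i - j|),
                       (r_p)_i = gamma(i),   i,j = 1..p.
Substitute the sample gammas (Toeplitz matrix and right-hand side of size 3):
  Gamma_p = [[4.7867, 1.5654, -0.2765], [1.5654, 4.7867, 1.5654], [-0.2765, 1.5654, 4.7867]]
  r_p     = [1.5654, -0.2765, 0.3351]
Written out (R1..R3):
  (R1) 4.7867 phi_1 + 1.5654 phi_2 - 0.2765 phi_3 = 1.5654
  (R2) 1.5654 phi_1 + 4.7867 phi_2 + 1.5654 phi_3 = -0.2765
  (R3) -0.2765 phi_1 + 1.5654 phi_2 + 4.7867 phi_3 = 0.3351
Gaussian elimination:
  R2 <- R2 - (1.5654/4.7867) R1 = R2 - (0.327031) R1:  4.274765 phi_2 + 1.655824 phi_3 = -0.788435
  R3 <- R3 - (-0.2765/4.7867) R1 = R3 - (-0.057764) R1:  1.655824 phi_2 + 4.770728 phi_3 = 0.425524
  R3 <- R3 - (1.655824/4.274765) R2 = R3 - (0.387349) R2:  4.129347 phi_3 = 0.730923
Back-substitution:
  phi_hat_3 = 0.730923 / 4.129347 = 0.177007
  phi_hat_2 = (-0.788435 - (1.655824)(0.177007)) / 4.274765 = -0.253003
  phi_hat_1 = (1.5654 - (1.5654)(-0.253003) - (-0.2765)(0.177007)) / 4.7867 = 0.419996
So phi_hat = [0.4200, -0.2530, 0.1770].
Therefore phi_hat_1 = 0.4200.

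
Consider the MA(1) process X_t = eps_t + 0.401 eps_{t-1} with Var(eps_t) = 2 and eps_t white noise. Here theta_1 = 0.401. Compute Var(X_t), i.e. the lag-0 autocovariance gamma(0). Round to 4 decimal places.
\gamma(0) = 2.3216

For an MA(q) process X_t = eps_t + sum_i theta_i eps_{t-i} with
Var(eps_t) = sigma^2, the variance is
  gamma(0) = sigma^2 * (1 + sum_i theta_i^2).
  sum_i theta_i^2 = (0.401)^2 = 0.160801.
  gamma(0) = 2 * (1 + 0.160801) = 2 * 1.160801 = 2.321602, which rounds to 2.3216.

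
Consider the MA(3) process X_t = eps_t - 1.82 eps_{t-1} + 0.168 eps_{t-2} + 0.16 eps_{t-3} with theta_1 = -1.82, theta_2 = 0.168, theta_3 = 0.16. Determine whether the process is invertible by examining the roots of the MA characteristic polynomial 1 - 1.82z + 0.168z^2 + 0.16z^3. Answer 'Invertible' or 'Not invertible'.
\text{Not invertible}

The MA(q) characteristic polynomial is P(z) = 1 - 1.82z + 0.168z^2 + 0.16z^3.
Invertibility requires all roots to lie outside the unit circle, i.e. |z| > 1 for every root.
Degree 3: look for a simple real root z0 first, then factor out (1 - z/z0) and solve the remaining quadratic.
Testing z0 = 2.5: P(2.5) = 1 + (-1.82)(2.5) + (0.168)(2.5)^2 + (0.16)(2.5)^3
  = 1 + (-4.55) + (1.05) + (2.5) = 0.  So z_0 = 2.5 is a root, |z_0| = 2.5.
Divide out the factor (1 - 0.4 z) = (1 - z/z0) (since 1/z0 = 0.4):
  P(z) = (1 - 0.4 z)(1 + (-1.42) z + (-0.4) z^2)
  [check: z-coef -1.42 - (0.4) = -1.82; z^2-coef -0.4 - (0.4)(-1.42) = 0.168; z^3-coef -(0.4)(-0.4) = 0.16.]
Remaining roots from the quadratic factor 1 + (-1.42) z + (-0.4) z^2:
  Set 1 + (-1.42) z + (-0.4) z^2 = 0, i.e. a z^2 + b z + c = 0 with a = -0.4, b = -1.42, c = 1.
  Discriminant D = b^2 - 4ac = (-1.42)^2 - 4*(-0.4)*1 = 2.0164 - (-1.6) = 3.6164.
  D >= 0, so the roots are real: z = (-b +/- sqrt(D)) / (2a) = (1.42 +/- 1.901683) / (-0.8).
    z_1 = (1.42 + 1.901683) / (-0.8) = -4.1521,   |z_1| = 4.1521.
    z_2 = (1.42 - 1.901683) / (-0.8) = 0.6021,   |z_2| = 0.6021.
Moduli of all roots: 2.5000, 4.1521, 0.6021.
All moduli strictly greater than 1? No.
Verdict: Not invertible.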